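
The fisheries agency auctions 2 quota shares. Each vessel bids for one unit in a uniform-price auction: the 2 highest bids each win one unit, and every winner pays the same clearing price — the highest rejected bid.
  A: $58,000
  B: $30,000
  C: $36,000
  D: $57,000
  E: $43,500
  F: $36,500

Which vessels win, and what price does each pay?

Bids ranked high→low: 58,000 (A), 57,000 (D), 43,500 (E), 36,500 (F), …
The 2 highest are A, D.
Clearing price = highest rejected bid = $43,500.

A, D; each pays $43,500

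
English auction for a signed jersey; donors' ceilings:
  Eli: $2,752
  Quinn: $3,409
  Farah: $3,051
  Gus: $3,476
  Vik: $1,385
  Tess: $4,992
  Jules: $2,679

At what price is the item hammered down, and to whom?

Limits in order: 4,992 (Tess) > 3,476 (Gus) > 3,409 (Quinn) > 3,051 (Farah) > 2,752 (Eli) > 2,679 (Jules) > …
Gus is the last rival to drop out, at $3,476; Tess remains and wins at that price.

Tess wins at $3,476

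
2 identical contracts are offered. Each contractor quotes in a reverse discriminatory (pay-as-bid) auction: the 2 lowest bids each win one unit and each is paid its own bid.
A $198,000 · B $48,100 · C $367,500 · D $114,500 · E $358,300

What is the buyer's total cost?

Total cost: $162,600

Ordering the bids: 48,100 (B), 114,500 (D), 198,000 (A), 358,300 (E), …
The 2 lowest are B, D.
Total cost = 48,100 + 114,500 = $162,600.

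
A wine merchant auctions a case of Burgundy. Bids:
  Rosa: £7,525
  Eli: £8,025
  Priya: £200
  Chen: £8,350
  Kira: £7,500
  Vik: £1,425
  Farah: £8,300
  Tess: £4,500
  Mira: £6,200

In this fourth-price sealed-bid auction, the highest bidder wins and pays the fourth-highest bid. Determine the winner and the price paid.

Bids ranked: 8,350 (Chen) > 8,300 (Farah) > 8,025 (Eli) > 7,525 (Rosa) > 7,500 (Kira) > 6,200 (Mira) > …
Chen is highest; pays the fourth-highest bid, £7,525.

Chen pays £7,525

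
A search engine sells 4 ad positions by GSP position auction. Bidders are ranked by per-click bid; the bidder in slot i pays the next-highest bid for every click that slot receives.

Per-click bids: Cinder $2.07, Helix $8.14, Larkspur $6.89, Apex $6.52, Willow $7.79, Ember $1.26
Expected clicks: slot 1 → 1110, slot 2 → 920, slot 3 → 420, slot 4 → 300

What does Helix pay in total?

Helix pays $8646.90

Ranked by bid: $8.14 (Helix) > $7.79 (Willow) > $6.89 (Larkspur) > $6.52 (Apex) > $2.07 (Cinder) > …
Helix holds slot 1 → pays next bid $7.79 × 1110 clicks = $8646.90.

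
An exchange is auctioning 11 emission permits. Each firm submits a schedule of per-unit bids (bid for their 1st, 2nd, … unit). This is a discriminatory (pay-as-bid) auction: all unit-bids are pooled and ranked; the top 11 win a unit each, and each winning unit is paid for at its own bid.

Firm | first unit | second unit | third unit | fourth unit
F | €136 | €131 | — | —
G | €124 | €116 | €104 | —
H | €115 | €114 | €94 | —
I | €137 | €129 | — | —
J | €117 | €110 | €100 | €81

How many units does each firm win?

F 2, G 3, H 2, I 2, J 2

Merging the schedules and taking the best 11: 137 (I-1), 136 (F-1), 131 (F-2), 129 (I-2), 124 (G-1), 117 (J-1), 116 (G-2), 115 (H-1), 114 (H-2), 110 (J-2), 104 (G-3)
Next rejected bid: €100 (not a price — pay-as-bid).
Allocation: F 2, G 3, H 2, I 2, J 2.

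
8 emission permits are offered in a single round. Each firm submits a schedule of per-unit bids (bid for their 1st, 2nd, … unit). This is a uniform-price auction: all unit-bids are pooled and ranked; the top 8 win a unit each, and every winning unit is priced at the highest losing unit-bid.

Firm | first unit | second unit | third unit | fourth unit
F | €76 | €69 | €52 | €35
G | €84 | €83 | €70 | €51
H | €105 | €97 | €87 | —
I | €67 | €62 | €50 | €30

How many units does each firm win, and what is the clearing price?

Pooled unit-bids ranked (top 8): 105 (H-1), 97 (H-2), 87 (H-3), 84 (G-1), 83 (G-2), 76 (F-1), 70 (G-3), 69 (F-2)
Highest rejected unit-bid = €67.
Allocation: F 2, G 3, H 3.

F 2, G 3, H 3; clearing price €67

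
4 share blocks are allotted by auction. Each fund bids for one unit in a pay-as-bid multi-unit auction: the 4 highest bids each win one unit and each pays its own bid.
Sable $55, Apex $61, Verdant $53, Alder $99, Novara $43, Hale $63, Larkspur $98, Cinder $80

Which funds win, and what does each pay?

Alder $99, Larkspur $98, Cinder $80, Hale $63

Bids ranked high→low: 99 (Alder), 98 (Larkspur), 80 (Cinder), 63 (Hale), 61 (Apex), 55 (Sable), …
The 4 highest are Alder, Larkspur, Cinder, Hale.
Each winner pays its own bid: Alder $99, Larkspur $98, Cinder $80, Hale $63.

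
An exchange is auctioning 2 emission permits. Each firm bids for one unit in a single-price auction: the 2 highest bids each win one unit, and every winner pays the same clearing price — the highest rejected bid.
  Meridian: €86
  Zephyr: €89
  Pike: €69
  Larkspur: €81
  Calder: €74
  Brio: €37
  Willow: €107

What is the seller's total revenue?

Total revenue: €172

Sorting: 107 (Willow), 89 (Zephyr), 86 (Meridian), 81 (Larkspur), …
Top 2: Willow, Zephyr.
Highest unsuccessful bid: €86 → clearing price.
Total revenue = 2 × €86 = €172.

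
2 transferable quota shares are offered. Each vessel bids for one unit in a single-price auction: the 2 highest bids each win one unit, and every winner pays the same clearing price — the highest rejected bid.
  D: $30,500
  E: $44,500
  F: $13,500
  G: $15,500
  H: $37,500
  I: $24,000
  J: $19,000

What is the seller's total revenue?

Sorting: 44,500 (E), 37,500 (H), 30,500 (D), 24,000 (I), …
The 2 highest are E, H.
First losing bid is D's $30,500, which sets the uniform price.
Total revenue = 2 × $30,500 = $61,000.

Total revenue: $61,000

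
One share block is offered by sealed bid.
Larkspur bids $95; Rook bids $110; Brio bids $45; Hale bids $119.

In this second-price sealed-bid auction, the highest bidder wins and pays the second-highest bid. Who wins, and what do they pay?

Bids in order: 119 (Hale) > 110 (Rook) > 95 (Larkspur) > 45 (Brio)
Hale is highest; pays the second-highest bid, $110.

Hale pays $110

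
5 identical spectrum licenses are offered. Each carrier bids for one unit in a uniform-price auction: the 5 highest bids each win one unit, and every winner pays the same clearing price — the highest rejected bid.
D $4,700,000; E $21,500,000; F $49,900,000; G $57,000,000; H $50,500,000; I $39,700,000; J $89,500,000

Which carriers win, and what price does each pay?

J, G, H, F, I; each pays $21,500,000

Sorting: 89,500,000 (J), 57,000,000 (G), 50,500,000 (H), 49,900,000 (F), 39,700,000 (I), 21,500,000 (E), 4,700,000 (D)
The 5 highest are J, G, H, F, I.
Clearing price = highest rejected bid = $21,500,000.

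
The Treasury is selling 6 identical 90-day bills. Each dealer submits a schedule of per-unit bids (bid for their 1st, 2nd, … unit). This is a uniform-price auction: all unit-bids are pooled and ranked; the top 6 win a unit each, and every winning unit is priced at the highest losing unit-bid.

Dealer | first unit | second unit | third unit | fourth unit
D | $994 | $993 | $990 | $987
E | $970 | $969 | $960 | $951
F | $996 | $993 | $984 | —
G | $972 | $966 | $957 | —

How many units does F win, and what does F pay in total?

Merging the schedules and taking the best 6: 996 (F-1), 994 (D-1), 993 (D-2), 993 (F-2), 990 (D-3), 987 (D-4)
Highest rejected unit-bid = $984.
F wins 2 unit(s) at $984 each.

F: 2 units, pays $1,968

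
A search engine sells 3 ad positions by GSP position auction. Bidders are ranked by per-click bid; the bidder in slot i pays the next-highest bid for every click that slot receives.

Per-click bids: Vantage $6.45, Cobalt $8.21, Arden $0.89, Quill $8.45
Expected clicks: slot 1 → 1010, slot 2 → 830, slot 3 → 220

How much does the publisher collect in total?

Total revenue: $13841.40

Per-click bids in order: $8.45 (Quill) > $8.21 (Cobalt) > $6.45 (Vantage) > $0.89 (Arden)
Slot 1: Quill pays $8.21 × 1010 = $8292.10
Slot 2: Cobalt pays $6.45 × 830 = $5353.50
Slot 3: Vantage pays $0.89 × 220 = $195.80
Total = $13841.40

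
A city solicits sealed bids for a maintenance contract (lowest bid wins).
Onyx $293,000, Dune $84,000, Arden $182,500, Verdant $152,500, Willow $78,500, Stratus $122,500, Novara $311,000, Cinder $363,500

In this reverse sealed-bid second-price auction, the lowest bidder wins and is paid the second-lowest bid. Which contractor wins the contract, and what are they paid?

Willow is paid $84,000

Bids ranked: 78,500 (Willow) < 84,000 (Dune) < 122,500 (Stratus) < 152,500 (Verdant) < 182,500 (Arden) < 293,000 (Onyx) < …
Willow is lowest; is paid the second-lowest bid, $84,000.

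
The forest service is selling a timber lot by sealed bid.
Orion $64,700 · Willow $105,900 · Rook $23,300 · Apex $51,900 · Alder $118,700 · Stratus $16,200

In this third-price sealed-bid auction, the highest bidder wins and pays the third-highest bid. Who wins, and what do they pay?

Bids in order: 118,700 (Alder) > 105,900 (Willow) > 64,700 (Orion) > 51,900 (Apex) > 23,300 (Rook) > 16,200 (Stratus)
Alder is highest; pays the third-highest bid, $64,700.

Alder pays $64,700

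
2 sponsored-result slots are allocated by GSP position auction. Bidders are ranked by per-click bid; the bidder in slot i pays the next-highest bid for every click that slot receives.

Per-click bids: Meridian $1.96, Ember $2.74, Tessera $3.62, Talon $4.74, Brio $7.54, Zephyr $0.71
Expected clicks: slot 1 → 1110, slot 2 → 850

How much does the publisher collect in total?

Sorting advertisers: $7.54 (Brio) > $4.74 (Talon) > $3.62 (Tessera) > …
Slot 1: Brio pays $4.74 × 1110 = $5261.40
Slot 2: Talon pays $3.62 × 850 = $3077.00
Total = $8338.40

Total revenue: $8338.40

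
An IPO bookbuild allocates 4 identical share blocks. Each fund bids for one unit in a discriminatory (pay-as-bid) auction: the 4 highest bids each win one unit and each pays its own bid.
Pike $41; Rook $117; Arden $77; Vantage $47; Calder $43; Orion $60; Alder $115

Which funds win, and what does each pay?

Rook $117, Alder $115, Arden $77, Orion $60

Sorting: 117 (Rook), 115 (Alder), 77 (Arden), 60 (Orion), 47 (Vantage), 43 (Calder), …
Top 4: Rook, Alder, Arden, Orion.
Each winner pays its own bid: Rook $117, Alder $115, Arden $77, Orion $60.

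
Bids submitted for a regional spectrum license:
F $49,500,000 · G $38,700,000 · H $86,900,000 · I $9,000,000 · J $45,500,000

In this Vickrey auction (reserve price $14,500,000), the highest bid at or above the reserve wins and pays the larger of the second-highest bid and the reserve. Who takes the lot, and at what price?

H pays $49,500,000

Bids in order: 86,900,000 (H) > 49,500,000 (F) > 45,500,000 (J) > 38,700,000 (G) > 9,000,000 (I)
H has the top bid at or above the reserve ($86,900,000).
Second-highest bid $49,500,000 exceeds the reserve $14,500,000 → payment $49,500,000.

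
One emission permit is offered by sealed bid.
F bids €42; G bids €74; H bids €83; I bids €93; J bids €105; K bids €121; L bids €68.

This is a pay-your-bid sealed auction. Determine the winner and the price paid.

Bids ranked: 121 (K) > 105 (J) > 93 (I) > 83 (H) > 74 (G) > 68 (L) > …
K has the highest bid and pays exactly that: €121.

K pays €121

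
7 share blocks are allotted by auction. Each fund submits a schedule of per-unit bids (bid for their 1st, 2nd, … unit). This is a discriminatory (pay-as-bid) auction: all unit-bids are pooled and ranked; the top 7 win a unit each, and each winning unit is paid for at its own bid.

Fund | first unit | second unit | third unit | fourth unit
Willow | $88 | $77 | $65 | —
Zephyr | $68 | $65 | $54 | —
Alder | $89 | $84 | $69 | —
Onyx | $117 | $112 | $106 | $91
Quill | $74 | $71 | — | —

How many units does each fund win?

Alder 2, Onyx 4, Willow 1

Merging the schedules and taking the best 7: 117 (Onyx-1), 112 (Onyx-2), 106 (Onyx-3), 91 (Onyx-4), 89 (Alder-1), 88 (Willow-1), 84 (Alder-2)
Next rejected bid: $77 (not a price — pay-as-bid).
Allocation: Alder 2, Onyx 4, Willow 1.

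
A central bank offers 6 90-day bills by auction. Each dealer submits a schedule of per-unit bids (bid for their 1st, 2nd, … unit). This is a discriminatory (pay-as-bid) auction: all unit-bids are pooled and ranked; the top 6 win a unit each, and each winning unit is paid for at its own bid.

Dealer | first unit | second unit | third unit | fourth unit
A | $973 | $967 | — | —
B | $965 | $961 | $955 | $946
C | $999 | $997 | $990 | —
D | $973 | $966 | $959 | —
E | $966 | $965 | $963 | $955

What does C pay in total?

Merging the schedules and taking the best 6: 999 (C-1), 997 (C-2), 990 (C-3), 973 (A-1), 973 (D-1), 967 (A-2)
Next rejected bid: $966 (not a price — pay-as-bid).
C's winning unit-bids: 999 + 997 + 990 = $2,986.

C pays $2,986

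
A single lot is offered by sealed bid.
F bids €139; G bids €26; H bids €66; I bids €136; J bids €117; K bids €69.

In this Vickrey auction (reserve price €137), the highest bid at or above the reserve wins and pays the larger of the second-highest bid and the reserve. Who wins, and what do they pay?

F pays €137

Vickrey auction (reserve price €137): the highest bid at or above the reserve wins and pays the larger of the second-highest bid and the reserve.
Sorting bids: 139 (F) > 136 (I) > 117 (J) > 69 (K) > 66 (H) > 26 (G)
Highest eligible bid: F at €139.
Second-highest bid €136 is below the reserve €137, so the reserve binds → payment €137.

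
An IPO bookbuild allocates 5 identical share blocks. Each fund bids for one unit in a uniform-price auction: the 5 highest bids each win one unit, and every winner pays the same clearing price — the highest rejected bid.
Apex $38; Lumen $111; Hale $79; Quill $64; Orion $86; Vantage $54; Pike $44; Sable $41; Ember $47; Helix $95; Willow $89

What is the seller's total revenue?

Total revenue: $320

Ordering the bids: 111 (Lumen), 95 (Helix), 89 (Willow), 86 (Orion), 79 (Hale), 64 (Quill), 54 (Vantage), …
Winners (5 units): Lumen, Helix, Willow, Orion, Hale.
First losing bid is Quill's $64, which sets the uniform price.
Total revenue = 5 × $64 = $320.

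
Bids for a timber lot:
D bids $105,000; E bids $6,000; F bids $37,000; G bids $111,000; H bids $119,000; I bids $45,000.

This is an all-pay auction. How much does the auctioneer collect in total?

Total revenue: $423,000

Rule: the highest bidder wins the item, but every bidder pays their own bid.
Bids in order: 119,000 (H) > 111,000 (G) > 105,000 (D) > 45,000 (I) > 37,000 (F) > 6,000 (E)
H wins with the top bid; all bids are sunk regardless.
Every bidder forfeits their bid regardless of winning.
Revenue = 105,000 + 6,000 + 37,000 + 111,000 + 119,000 + 45,000 = $423,000.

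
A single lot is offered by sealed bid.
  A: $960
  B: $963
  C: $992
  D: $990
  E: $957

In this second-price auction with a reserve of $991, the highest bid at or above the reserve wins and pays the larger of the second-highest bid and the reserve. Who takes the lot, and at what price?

Bids in order: 992 (C) > 990 (D) > 963 (B) > 960 (A) > 957 (E)
C has the top bid at or above the reserve ($992).
Second-highest bid $990 is below the reserve $991, so the reserve binds → payment $991.

C pays $991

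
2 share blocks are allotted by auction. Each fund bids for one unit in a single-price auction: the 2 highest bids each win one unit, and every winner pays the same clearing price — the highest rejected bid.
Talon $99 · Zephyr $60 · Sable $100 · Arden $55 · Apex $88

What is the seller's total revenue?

Total revenue: $176

Sorting: 100 (Sable), 99 (Talon), 88 (Apex), 60 (Zephyr), …
Winners (2 units): Sable, Talon.
Clearing price = highest rejected bid = $88.
Total revenue = 2 × $88 = $176.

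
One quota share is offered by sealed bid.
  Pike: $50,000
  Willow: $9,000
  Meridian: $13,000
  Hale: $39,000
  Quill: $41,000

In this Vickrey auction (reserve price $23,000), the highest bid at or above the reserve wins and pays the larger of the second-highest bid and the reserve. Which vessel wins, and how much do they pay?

Pike pays $41,000

Bids in order: 50,000 (Pike) > 41,000 (Quill) > 39,000 (Hale) > 13,000 (Meridian) > 9,000 (Willow)
Highest eligible bid: Pike at $50,000.
Second-highest bid $41,000 exceeds the reserve $23,000 → payment $41,000.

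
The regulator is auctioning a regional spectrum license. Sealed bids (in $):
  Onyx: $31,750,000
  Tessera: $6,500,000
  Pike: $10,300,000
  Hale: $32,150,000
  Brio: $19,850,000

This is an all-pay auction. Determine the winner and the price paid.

Hale pays $32,150,000

Bids ranked: 32,150,000 (Hale) > 31,750,000 (Onyx) > 19,850,000 (Brio) > 10,300,000 (Pike) > 6,500,000 (Tessera)
Hale wins with the top bid; all bids are sunk regardless.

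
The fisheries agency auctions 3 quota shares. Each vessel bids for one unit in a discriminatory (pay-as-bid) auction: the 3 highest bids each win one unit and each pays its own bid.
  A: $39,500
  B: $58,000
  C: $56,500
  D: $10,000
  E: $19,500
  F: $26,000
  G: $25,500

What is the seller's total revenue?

Ordering the bids: 58,000 (B), 56,500 (C), 39,500 (A), 26,000 (F), 25,500 (G), …
Top 3: B, C, A.
Total revenue = 58,000 + 56,500 + 39,500 = $154,000.

Total revenue: $154,000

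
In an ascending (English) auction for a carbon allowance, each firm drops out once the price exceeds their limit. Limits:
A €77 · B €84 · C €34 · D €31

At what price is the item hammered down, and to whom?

Rule: the price rises until one bidder remains; the winner pays the price at which the last rival dropped out.
Sorting limits: 84 (B) > 77 (A) > 34 (C) > 31 (D)
Bidding ends when A exits at €77; B takes it.

B wins at €77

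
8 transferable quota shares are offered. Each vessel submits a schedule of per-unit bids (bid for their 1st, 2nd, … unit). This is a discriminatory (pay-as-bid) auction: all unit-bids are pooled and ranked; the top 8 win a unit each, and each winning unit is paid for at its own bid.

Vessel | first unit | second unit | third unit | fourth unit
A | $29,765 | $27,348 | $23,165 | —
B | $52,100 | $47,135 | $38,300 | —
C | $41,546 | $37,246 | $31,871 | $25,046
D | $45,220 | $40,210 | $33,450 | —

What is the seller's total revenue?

Total revenue: $335,207

Pooled unit-bids ranked (top 8): 52,100 (B-1), 47,135 (B-2), 45,220 (D-1), 41,546 (C-1), 40,210 (D-2), 38,300 (B-3), 37,246 (C-2), 33,450 (D-3)
Next rejected bid: $31,871 (not a price — pay-as-bid).
Each winning unit pays its own bid.
Revenue = 52,100 + 47,135 + 45,220 + 41,546 + 40,210 + 38,300 + 37,246 + 33,450 = $335,207.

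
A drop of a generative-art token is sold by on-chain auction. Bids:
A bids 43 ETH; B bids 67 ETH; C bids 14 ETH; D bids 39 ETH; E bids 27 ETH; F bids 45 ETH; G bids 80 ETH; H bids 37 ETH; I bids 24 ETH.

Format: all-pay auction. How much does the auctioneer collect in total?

All-pay auction: the highest bidder wins the item, but every bidder pays their own bid.
Bids in order: 80 (G) > 67 (B) > 45 (F) > 43 (A) > 39 (D) > 37 (H) > …
G wins with the top bid; all bids are sunk regardless.
Every bidder forfeits their bid regardless of winning.
Revenue = 43 + 67 + 14 + 39 + 27 + 45 + 80 + 37 + 24 = 376 ETH.

Total revenue: 376 ETH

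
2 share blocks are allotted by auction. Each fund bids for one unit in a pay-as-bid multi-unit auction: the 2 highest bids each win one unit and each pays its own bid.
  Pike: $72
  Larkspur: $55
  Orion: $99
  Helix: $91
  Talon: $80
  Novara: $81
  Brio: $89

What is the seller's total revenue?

Bids ranked high→low: 99 (Orion), 91 (Helix), 89 (Brio), 81 (Novara), …
Winners (2 units): Orion, Helix.
Total revenue = 99 + 91 = $190.

Total revenue: $190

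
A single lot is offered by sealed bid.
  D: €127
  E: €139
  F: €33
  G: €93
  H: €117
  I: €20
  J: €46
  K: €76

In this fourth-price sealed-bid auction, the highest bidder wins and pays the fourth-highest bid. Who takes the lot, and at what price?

E pays €93

Bids in order: 139 (E) > 127 (D) > 117 (H) > 93 (G) > 76 (K) > 46 (J) > …
E wins; payment is bid #4 in the ranking = €93.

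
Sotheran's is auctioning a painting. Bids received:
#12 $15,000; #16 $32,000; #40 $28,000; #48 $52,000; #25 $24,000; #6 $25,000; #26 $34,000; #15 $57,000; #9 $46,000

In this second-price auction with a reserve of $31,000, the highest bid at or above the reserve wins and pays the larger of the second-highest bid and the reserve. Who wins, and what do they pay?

#15 pays $52,000

Sorting bids: 57,000 (#15) > 52,000 (#48) > 46,000 (#9) > 34,000 (#26) > 32,000 (#16) > 28,000 (#40) > …
#15 has the top bid at or above the reserve ($57,000).
Second-highest bid $52,000 exceeds the reserve $31,000 → payment $52,000.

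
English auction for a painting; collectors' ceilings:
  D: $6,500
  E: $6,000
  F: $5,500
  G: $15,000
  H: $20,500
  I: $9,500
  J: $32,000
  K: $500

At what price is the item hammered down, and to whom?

Sorting limits: 32,000 (J) > 20,500 (H) > 15,000 (G) > 9,500 (I) > 6,500 (D) > 6,000 (E) > …
Once the price passes $20,500, only J is left; the hammer falls at H's limit of $20,500.

J wins at $20,500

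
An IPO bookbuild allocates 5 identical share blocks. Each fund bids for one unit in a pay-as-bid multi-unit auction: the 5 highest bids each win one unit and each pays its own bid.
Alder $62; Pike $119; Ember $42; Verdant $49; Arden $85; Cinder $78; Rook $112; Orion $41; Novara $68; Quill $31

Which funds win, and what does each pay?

Sorting: 119 (Pike), 112 (Rook), 85 (Arden), 78 (Cinder), 68 (Novara), 62 (Alder), 49 (Verdant), …
The 5 highest are Pike, Rook, Arden, Cinder, Novara.
Each winner pays its own bid: Pike $119, Rook $112, Arden $85, Cinder $78, Novara $68.

Pike $119, Rook $112, Arden $85, Cinder $78, Novara $68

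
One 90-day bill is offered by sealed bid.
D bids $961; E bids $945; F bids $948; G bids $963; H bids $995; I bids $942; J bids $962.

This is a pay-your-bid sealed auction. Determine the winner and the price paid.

H pays $995

Bids ranked: 995 (H) > 963 (G) > 962 (J) > 961 (D) > 948 (F) > 945 (E) > …
H is highest → pays own bid, $995.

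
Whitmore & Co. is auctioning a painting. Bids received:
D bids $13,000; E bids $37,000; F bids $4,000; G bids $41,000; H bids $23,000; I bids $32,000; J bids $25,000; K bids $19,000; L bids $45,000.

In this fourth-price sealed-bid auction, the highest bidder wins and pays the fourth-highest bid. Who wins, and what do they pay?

Bids ranked: 45,000 (L) > 41,000 (G) > 37,000 (E) > 32,000 (I) > 25,000 (J) > 23,000 (H) > …
L is highest; pays the fourth-highest bid, $32,000.

L pays $32,000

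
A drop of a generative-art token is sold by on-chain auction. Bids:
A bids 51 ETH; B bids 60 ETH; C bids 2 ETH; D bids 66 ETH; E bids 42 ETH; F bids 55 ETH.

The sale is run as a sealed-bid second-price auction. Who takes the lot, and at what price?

D pays 60 ETH

Rule: the highest bidder wins and pays the second-highest bid.
Bids in order: 66 (D) > 60 (B) > 55 (F) > 51 (A) > 42 (E) > 2 (C)
D wins with the highest bid; price is set by the runner-up at 60 ETH.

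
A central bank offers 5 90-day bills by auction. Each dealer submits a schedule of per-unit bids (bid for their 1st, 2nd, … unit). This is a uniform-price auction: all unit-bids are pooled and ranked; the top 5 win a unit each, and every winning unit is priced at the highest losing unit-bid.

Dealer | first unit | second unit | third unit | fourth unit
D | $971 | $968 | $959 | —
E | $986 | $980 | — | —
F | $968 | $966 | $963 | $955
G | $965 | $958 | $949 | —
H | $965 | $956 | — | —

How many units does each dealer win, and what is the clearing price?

Merging the schedules and taking the best 5: 986 (E-1), 980 (E-2), 971 (D-1), 968 (D-2), 968 (F-1)
First bid not allocated: $966.
Allocation: D 2, E 2, F 1.

D 2, E 2, F 1; clearing price $966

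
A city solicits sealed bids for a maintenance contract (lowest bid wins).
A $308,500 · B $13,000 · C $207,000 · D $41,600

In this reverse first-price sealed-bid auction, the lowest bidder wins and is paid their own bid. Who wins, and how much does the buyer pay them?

B is paid $13,000

Bids in order: 13,000 (B) < 41,600 (D) < 207,000 (C) < 308,500 (A)
B is lowest → is paid own bid, $13,000.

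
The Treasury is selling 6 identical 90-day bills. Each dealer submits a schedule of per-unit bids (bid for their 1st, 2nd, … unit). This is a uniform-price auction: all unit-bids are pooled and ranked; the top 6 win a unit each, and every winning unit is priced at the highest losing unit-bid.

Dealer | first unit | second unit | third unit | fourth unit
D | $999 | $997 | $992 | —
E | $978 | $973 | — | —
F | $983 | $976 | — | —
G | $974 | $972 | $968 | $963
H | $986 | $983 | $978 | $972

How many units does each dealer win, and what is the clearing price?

All unit-bids, highest first — top 6: 999 (D-1), 997 (D-2), 992 (D-3), 986 (H-1), 983 (F-1), 983 (H-2)
First bid not allocated: $978.
Allocation: D 3, F 1, H 2.

D 3, F 1, H 2; clearing price $978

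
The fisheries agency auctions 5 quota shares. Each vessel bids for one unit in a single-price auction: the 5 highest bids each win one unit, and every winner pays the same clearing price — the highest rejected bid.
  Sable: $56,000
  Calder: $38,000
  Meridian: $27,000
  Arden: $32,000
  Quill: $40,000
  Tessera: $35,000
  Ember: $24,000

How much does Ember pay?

Ember pays $0

Bids ranked high→low: 56,000 (Sable), 40,000 (Quill), 38,000 (Calder), 35,000 (Tessera), 32,000 (Arden), 27,000 (Meridian), 24,000 (Ember)
Winners (5 units): Sable, Quill, Calder, Tessera, Arden.
Highest unsuccessful bid: $27,000 → clearing price.
Ember does not win → pays $0.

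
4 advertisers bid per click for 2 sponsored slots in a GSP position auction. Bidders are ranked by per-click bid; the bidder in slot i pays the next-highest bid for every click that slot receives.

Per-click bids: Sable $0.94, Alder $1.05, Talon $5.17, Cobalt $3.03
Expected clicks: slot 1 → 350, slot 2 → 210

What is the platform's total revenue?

Per-click bids in order: $5.17 (Talon) > $3.03 (Cobalt) > $1.05 (Alder) > …
Slot 1: Talon pays $3.03 × 350 = $1060.50
Slot 2: Cobalt pays $1.05 × 210 = $220.50
Total = $1281.00

Total revenue: $1281.00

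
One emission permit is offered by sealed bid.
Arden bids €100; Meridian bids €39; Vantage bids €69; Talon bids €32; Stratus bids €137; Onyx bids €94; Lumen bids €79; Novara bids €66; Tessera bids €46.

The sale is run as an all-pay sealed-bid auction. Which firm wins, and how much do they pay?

Stratus pays €137

Rule: the highest bidder wins the item, but every bidder pays their own bid.
Bids ranked: 137 (Stratus) > 100 (Arden) > 94 (Onyx) > 79 (Lumen) > 69 (Vantage) > 66 (Novara) > …
Stratus is highest and takes the item; every bidder forfeits their bid.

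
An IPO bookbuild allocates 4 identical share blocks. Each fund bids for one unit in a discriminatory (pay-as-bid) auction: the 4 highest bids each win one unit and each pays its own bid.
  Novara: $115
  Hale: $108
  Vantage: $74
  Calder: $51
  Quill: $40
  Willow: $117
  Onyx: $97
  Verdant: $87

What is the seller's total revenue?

Total revenue: $437

Bids ranked high→low: 117 (Willow), 115 (Novara), 108 (Hale), 97 (Onyx), 87 (Verdant), 74 (Vantage), …
Winners (4 units): Willow, Novara, Hale, Onyx.
Total revenue = 117 + 115 + 108 + 97 = $437.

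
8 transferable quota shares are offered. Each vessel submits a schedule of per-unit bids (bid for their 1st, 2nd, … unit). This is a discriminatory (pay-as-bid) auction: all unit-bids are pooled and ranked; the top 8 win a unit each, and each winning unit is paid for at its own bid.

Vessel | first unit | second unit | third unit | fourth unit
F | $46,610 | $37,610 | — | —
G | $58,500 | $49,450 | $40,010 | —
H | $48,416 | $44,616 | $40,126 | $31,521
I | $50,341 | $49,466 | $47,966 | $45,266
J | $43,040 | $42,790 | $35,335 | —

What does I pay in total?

All unit-bids, highest first — top 8: 58,500 (G-1), 50,341 (I-1), 49,466 (I-2), 49,450 (G-2), 48,416 (H-1), 47,966 (I-3), 46,610 (F-1), 45,266 (I-4)
Next rejected bid: $44,616 (not a price — pay-as-bid).
I's winning unit-bids: 50,341 + 49,466 + 47,966 + 45,266 = $193,039.

I pays $193,039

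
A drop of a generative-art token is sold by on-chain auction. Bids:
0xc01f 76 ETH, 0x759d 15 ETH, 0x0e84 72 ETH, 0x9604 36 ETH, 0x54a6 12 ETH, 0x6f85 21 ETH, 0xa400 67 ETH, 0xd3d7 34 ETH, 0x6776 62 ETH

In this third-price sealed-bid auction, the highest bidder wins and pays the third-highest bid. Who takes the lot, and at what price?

Bids ranked: 76 (0xc01f) > 72 (0x0e84) > 67 (0xa400) > 62 (0x6776) > 36 (0x9604) > 34 (0xd3d7) > …
0xc01f wins; payment is bid #3 in the ranking = 67 ETH.

0xc01f pays 67 ETH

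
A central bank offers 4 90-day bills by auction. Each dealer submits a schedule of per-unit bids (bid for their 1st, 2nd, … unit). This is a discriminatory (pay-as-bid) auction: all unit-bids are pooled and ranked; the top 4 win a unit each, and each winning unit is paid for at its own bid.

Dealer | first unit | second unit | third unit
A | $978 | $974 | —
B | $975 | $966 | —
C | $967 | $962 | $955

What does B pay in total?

Pooled unit-bids ranked (top 4): 978 (A-1), 975 (B-1), 974 (A-2), 967 (C-1)
Next rejected bid: $966 (not a price — pay-as-bid).
B's winning unit-bids: 975 = $975.

B pays $975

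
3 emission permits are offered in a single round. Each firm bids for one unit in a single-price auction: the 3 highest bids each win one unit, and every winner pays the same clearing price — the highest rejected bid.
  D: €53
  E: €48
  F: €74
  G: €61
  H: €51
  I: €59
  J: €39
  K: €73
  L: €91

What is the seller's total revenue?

Total revenue: €183

Bids ranked high→low: 91 (L), 74 (F), 73 (K), 61 (G), 59 (I), …
The 3 highest are L, F, K.
Highest unsuccessful bid: €61 → clearing price.
Total revenue = 3 × €61 = €183.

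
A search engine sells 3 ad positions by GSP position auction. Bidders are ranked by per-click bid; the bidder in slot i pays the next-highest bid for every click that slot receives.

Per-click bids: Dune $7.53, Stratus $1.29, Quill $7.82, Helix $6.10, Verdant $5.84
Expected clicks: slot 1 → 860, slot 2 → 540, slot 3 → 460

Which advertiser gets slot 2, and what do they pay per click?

Dune; $6.10 per click

Ranked by bid: $7.82 (Quill) > $7.53 (Dune) > $6.10 (Helix) > $5.84 (Verdant) > …
Slot 2 goes to the second-ranked bidder, Dune, who pays the next bid down: $6.10/click.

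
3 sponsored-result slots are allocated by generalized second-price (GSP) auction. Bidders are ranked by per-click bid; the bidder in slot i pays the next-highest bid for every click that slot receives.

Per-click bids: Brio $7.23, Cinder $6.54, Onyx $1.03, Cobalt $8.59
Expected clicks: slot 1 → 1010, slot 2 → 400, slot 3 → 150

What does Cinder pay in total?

Cinder pays $154.50

Sorting advertisers: $8.59 (Cobalt) > $7.23 (Brio) > $6.54 (Cinder) > $1.03 (Onyx)
Cinder holds slot 3 → pays next bid $1.03 × 150 clicks = $154.50.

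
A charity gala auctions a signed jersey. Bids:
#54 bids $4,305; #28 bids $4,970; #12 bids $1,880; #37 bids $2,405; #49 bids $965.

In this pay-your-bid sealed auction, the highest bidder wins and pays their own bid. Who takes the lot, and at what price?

#28 pays $4,970

Bids ranked: 4,970 (#28) > 4,305 (#54) > 2,405 (#37) > 1,880 (#12) > 965 (#49)
#28 has the highest bid and pays exactly that: $4,970.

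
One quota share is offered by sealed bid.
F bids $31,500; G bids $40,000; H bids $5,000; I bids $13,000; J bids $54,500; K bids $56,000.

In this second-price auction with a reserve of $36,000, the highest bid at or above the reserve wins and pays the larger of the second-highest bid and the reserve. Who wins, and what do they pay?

K pays $54,500

Second-price auction with a reserve of $36,000: the highest bid at or above the reserve wins and pays the larger of the second-highest bid and the reserve.
Bids in order: 56,000 (K) > 54,500 (J) > 40,000 (G) > 31,500 (F) > 13,000 (I) > 5,000 (H)
K has the top bid at or above the reserve ($56,000).
max(second-highest $54,500, reserve $36,000) = $54,500; the reserve does not bind.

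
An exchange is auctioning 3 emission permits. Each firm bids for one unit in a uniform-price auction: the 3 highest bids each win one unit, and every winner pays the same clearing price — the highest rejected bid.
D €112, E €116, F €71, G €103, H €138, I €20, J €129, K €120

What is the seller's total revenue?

Ordering the bids: 138 (H), 129 (J), 120 (K), 116 (E), 112 (D), …
Winners (3 units): H, J, K.
Clearing price = highest rejected bid = €116.
Total revenue = 3 × €116 = €348.

Total revenue: €348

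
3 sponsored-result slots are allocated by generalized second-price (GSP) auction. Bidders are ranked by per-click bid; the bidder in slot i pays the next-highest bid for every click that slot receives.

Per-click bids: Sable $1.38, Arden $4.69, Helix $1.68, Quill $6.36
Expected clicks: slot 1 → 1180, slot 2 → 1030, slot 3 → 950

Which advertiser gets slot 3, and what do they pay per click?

Per-click bids in order: $6.36 (Quill) > $4.69 (Arden) > $1.68 (Helix) > $1.38 (Sable)
Slot 3 goes to the third-ranked bidder, Helix, who pays the next bid down: $1.38/click.

Helix; $1.38 per click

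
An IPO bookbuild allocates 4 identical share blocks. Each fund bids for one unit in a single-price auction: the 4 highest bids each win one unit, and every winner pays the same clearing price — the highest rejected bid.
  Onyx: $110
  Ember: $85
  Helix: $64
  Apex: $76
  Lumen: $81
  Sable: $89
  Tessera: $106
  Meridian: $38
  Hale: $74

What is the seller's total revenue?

Sorting: 110 (Onyx), 106 (Tessera), 89 (Sable), 85 (Ember), 81 (Lumen), 76 (Apex), …
Top 4: Onyx, Tessera, Sable, Ember.
First losing bid is Lumen's $81, which sets the uniform price.
Total revenue = 4 × $81 = $324.

Total revenue: $324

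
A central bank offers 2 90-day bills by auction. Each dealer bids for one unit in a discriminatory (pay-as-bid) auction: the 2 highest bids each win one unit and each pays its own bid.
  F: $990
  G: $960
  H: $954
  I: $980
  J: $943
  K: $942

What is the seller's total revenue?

Total revenue: $1,970

Ordering the bids: 990 (F), 980 (I), 960 (G), 954 (H), …
Winners (2 units): F, I.
Total revenue = 990 + 980 = $1,970.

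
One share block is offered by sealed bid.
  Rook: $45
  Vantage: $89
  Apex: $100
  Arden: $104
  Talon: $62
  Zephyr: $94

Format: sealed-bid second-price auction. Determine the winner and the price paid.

Bids ranked: 104 (Arden) > 100 (Apex) > 94 (Zephyr) > 89 (Vantage) > 62 (Talon) > 45 (Rook)
Arden wins with the highest bid; price is set by the runner-up at $100.

Arden pays $100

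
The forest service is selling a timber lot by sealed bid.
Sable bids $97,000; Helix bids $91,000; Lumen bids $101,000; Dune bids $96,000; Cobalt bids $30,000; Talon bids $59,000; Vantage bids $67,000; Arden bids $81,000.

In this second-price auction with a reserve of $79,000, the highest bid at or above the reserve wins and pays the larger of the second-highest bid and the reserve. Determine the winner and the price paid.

Bids in order: 101,000 (Lumen) > 97,000 (Sable) > 96,000 (Dune) > 91,000 (Helix) > 81,000 (Arden) > 67,000 (Vantage) > …
Lumen has the top bid at or above the reserve ($101,000).
Second-highest bid $97,000 exceeds the reserve $79,000 → payment $97,000.

Lumen pays $97,000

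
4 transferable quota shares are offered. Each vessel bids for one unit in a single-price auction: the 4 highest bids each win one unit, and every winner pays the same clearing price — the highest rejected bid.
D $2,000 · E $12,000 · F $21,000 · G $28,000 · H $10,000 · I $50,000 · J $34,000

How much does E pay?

Bids ranked high→low: 50,000 (I), 34,000 (J), 28,000 (G), 21,000 (F), 12,000 (E), 10,000 (H), …
The 4 highest are I, J, G, F.
Clearing price = highest rejected bid = $12,000.
E does not win → pays $0.

E pays $0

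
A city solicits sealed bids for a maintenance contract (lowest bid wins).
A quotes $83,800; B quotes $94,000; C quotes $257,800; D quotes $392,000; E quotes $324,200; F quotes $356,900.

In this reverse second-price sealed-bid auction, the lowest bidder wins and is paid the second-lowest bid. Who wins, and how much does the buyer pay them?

A is paid $94,000

Rule: the lowest bidder wins and is paid the second-lowest bid.
Bids in order: 83,800 (A) < 94,000 (B) < 257,800 (C) < 324,200 (E) < 356,900 (F) < 392,000 (D)
A wins with the lowest bid; price is set by the runner-up at $94,000.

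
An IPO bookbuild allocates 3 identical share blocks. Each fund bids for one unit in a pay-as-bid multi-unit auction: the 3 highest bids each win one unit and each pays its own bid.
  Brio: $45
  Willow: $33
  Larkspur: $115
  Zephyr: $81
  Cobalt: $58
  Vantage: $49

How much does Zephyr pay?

Zephyr pays $81

Sorting: 115 (Larkspur), 81 (Zephyr), 58 (Cobalt), 49 (Vantage), 45 (Brio), …
Winners (3 units): Larkspur, Zephyr, Cobalt.
Zephyr wins → own bid $81.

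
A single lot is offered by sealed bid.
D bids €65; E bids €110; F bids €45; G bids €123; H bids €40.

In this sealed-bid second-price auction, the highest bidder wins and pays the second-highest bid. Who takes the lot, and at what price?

Rule: the highest bidder wins and pays the second-highest bid.
Sorting bids: 123 (G) > 110 (E) > 65 (D) > 45 (F) > 40 (H)
G wins with the highest bid; price is set by the runner-up at €110.

G pays €110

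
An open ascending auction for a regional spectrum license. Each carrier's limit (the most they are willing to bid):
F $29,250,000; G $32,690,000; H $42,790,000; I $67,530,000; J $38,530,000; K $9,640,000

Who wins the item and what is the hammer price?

I wins at $42,790,000

Rule: the price rises until one bidder remains; the winner pays the price at which the last rival dropped out.
Limits in order: 67,530,000 (I) > 42,790,000 (H) > 38,530,000 (J) > 32,690,000 (G) > 29,250,000 (F) > 9,640,000 (K)
Once the price passes $42,790,000, only I is left; the hammer falls at H's limit of $42,790,000.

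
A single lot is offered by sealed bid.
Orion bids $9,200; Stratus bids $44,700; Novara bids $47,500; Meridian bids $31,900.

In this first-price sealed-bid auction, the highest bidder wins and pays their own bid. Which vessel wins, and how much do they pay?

Bids in order: 47,500 (Novara) > 44,700 (Stratus) > 31,900 (Meridian) > 9,200 (Orion)
Novara has the highest bid and pays exactly that: $47,500.

Novara pays $47,500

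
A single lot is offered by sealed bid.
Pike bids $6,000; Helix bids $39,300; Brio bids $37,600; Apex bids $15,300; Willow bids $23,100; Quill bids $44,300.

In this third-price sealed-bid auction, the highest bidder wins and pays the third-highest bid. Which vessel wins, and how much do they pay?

Bids ranked: 44,300 (Quill) > 39,300 (Helix) > 37,600 (Brio) > 23,100 (Willow) > 15,300 (Apex) > 6,000 (Pike)
Quill is highest; pays the third-highest bid, $37,600.

Quill pays $37,600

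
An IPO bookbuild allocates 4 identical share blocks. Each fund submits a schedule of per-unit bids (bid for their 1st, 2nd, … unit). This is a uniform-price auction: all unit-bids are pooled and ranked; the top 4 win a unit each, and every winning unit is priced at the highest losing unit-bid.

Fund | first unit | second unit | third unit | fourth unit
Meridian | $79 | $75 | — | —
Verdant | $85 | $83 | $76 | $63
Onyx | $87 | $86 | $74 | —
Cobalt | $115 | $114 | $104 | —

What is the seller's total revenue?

Total revenue: $344

Merging the schedules and taking the best 4: 115 (Cobalt-1), 114 (Cobalt-2), 104 (Cobalt-3), 87 (Onyx-1)
First bid not allocated: $86.
Allocation: Cobalt 3, Onyx 1. Every unit priced at $86.
Revenue = 4 × 86 = $344.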